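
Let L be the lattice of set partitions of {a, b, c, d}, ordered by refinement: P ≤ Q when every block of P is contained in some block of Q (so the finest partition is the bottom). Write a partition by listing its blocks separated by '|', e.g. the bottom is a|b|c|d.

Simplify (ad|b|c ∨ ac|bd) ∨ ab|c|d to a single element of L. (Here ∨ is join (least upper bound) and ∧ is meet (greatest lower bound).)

ad|b|c ∨ ac|bd = abcd
abcd ∨ ab|c|d = abcd

abcd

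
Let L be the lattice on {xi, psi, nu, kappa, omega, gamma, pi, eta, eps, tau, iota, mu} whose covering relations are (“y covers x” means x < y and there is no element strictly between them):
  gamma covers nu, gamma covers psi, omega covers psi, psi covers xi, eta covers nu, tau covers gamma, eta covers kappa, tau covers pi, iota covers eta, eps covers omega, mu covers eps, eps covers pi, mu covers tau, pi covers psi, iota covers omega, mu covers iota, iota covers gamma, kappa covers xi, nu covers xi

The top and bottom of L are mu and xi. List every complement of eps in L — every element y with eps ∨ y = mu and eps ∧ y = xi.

Need y with eps ∨ y = mu and eps ∧ y = xi.
Checking each element gives: eta, kappa, nu.

eta, kappa, nu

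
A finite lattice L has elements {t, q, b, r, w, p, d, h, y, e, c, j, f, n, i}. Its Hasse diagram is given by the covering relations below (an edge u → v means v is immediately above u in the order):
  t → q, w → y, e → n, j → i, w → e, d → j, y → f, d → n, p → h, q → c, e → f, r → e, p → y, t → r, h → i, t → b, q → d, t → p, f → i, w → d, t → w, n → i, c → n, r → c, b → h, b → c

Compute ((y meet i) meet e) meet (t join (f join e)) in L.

y ∧ i = y
y ∧ e = w
f ∨ e = f
t ∨ f = f
w ∧ f = w

w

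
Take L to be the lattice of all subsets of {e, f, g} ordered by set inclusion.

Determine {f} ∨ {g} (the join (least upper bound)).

Common upper bounds of {{f}, {g}}: {e,f,g}, {f,g}.
The least among these is {f,g}.

{f,g}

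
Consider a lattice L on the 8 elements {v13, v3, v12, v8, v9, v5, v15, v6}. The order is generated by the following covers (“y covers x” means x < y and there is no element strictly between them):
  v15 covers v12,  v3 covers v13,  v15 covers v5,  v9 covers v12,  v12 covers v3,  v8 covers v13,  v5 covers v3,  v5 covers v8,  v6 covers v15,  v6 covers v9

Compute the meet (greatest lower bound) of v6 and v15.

Common lower bounds of {v6, v15}: v12, v13, v15, v3, v5, v8.
The greatest among these is v15.

v15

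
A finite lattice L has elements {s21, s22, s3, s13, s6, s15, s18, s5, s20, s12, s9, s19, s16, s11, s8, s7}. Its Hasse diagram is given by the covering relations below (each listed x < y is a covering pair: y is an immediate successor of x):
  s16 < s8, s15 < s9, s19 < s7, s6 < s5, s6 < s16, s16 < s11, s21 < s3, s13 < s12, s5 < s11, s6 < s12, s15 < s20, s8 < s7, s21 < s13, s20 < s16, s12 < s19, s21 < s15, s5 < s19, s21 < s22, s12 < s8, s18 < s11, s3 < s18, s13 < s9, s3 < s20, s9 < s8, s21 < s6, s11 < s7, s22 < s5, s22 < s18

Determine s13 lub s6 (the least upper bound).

s12

Common upper bounds of {s13, s6}: s12, s19, s7, s8.
The least among these is s12.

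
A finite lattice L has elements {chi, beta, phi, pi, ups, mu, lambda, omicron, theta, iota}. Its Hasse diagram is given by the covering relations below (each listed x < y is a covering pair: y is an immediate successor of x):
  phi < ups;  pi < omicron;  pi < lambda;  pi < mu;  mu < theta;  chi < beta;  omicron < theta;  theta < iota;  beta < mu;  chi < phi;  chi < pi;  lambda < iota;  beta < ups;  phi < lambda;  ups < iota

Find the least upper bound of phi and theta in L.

Common upper bounds of {phi, theta}: iota.
The least among these is iota.

iota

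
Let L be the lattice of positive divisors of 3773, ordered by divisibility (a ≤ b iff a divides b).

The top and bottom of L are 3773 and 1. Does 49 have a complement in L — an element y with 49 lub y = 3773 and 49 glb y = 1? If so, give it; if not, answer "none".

For every candidate y, either 49 ∨ y ≠ 3773 or 49 ∧ y ≠ 1; no complement exists.

none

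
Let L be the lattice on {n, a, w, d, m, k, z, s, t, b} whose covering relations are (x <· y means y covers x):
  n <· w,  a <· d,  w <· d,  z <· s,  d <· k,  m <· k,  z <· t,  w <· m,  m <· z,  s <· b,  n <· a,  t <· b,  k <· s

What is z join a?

s

Common upper bounds of {z, a}: b, s.
The least among these is s.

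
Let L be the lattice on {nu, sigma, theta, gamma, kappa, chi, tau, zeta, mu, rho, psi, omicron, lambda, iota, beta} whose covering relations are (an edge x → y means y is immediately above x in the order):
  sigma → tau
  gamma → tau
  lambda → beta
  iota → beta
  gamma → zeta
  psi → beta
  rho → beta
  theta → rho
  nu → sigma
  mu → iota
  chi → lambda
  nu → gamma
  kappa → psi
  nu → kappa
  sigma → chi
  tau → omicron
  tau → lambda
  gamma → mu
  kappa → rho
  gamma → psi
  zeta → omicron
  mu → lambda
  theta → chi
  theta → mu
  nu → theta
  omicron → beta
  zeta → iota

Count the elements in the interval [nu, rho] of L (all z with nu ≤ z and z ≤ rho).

4

The interval [nu, rho] = {kappa, nu, rho, theta}, which has 4 elements.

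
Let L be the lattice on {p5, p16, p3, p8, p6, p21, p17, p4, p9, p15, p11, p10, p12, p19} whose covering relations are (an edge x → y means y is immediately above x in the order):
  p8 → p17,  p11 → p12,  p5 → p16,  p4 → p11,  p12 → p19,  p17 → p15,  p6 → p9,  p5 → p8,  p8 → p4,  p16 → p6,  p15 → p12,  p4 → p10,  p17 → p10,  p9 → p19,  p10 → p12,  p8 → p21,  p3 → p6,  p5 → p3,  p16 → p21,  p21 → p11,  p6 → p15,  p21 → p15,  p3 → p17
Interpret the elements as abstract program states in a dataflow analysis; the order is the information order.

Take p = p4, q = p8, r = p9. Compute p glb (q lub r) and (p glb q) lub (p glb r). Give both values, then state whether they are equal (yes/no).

q lub r = p19, so p glb (q lub r) = p4 glb p19 = p4.
p glb q = p8 and p glb r = p5, so (p glb q) lub (p glb r) = p8 lub p5 = p8.
Equal: no.

p4; p8; no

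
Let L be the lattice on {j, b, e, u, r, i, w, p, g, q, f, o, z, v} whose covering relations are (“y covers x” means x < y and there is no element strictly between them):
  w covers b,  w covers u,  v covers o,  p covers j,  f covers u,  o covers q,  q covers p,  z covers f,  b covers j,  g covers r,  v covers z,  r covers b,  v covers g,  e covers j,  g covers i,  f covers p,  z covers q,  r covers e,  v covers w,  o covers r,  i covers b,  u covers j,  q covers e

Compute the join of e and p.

Common upper bounds of {e, p}: o, q, v, z.
The least among these is q.

q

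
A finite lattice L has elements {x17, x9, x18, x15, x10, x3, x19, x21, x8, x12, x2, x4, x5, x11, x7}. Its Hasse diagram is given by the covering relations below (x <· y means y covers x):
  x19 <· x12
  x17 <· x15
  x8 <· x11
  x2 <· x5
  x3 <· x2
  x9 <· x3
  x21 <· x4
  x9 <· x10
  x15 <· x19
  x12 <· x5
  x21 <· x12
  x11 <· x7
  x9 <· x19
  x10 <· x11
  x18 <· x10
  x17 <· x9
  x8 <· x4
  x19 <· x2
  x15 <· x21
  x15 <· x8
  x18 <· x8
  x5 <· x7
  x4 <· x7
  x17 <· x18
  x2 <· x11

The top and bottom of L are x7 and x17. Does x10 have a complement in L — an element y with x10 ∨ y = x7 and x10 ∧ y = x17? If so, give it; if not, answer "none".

x21

Need y with x10 ∨ y = x7 and x10 ∧ y = x17.
Checking each element gives: x21.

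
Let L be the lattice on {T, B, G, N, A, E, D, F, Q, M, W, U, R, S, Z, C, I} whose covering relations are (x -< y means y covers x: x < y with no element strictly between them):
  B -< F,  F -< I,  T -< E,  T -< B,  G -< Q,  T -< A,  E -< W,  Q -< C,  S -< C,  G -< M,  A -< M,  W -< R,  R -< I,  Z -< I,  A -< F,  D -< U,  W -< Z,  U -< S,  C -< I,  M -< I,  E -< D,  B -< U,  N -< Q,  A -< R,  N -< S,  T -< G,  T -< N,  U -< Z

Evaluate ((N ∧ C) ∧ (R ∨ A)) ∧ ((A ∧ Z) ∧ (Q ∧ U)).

T

N ∧ C = N
R ∨ A = R
N ∧ R = T
A ∧ Z = T
Q ∧ U = T
T ∧ T = T
T ∧ T = T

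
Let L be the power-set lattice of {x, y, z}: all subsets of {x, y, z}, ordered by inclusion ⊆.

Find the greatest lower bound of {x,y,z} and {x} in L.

Under ⊆, meet is intersection: {x,y,z} ∩ {x} = {x}.

{x}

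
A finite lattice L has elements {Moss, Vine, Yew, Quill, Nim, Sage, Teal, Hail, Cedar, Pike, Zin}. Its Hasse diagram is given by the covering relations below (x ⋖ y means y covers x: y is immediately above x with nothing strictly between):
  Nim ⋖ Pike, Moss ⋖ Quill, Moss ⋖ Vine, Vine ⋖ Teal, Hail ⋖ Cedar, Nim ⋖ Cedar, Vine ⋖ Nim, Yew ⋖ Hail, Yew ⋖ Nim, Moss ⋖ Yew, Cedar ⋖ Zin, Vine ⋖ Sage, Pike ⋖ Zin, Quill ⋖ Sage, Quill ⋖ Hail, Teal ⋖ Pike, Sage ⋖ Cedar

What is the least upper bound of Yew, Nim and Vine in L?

Common upper bounds of {Yew, Nim, Vine}: Cedar, Nim, Pike, Zin.
The least among these is Nim.

Nim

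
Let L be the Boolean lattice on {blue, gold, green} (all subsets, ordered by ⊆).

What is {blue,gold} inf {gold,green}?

Under ⊆, meet is intersection: {blue,gold} ∩ {gold,green} = {gold}.

{gold}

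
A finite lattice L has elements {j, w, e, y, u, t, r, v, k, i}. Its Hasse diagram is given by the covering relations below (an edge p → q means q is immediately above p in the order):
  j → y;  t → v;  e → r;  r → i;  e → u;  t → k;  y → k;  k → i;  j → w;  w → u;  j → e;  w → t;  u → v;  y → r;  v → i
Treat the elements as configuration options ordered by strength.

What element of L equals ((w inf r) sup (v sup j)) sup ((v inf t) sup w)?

w ∧ r = j
v ∨ j = v
j ∨ v = v
v ∧ t = t
t ∨ w = t
v ∨ t = v

v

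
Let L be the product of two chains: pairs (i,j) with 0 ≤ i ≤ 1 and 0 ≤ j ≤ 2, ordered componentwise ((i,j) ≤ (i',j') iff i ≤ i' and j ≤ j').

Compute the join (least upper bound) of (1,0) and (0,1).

Common upper bounds of {(1,0), (0,1)}: (1,1), (1,2).
The least among these is (1,1).

(1,1)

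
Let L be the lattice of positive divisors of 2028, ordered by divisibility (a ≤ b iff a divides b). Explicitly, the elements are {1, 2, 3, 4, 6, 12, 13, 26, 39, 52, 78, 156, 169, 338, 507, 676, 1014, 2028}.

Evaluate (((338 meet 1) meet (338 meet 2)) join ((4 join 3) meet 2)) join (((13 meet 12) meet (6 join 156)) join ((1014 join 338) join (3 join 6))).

338 ∧ 1 = 1
338 ∧ 2 = 2
1 ∧ 2 = 1
4 ∨ 3 = 12
12 ∧ 2 = 2
1 ∨ 2 = 2
13 ∧ 12 = 1
6 ∨ 156 = 156
1 ∧ 156 = 1
1014 ∨ 338 = 1014
3 ∨ 6 = 6
1014 ∨ 6 = 1014
1 ∨ 1014 = 1014
2 ∨ 1014 = 1014

1014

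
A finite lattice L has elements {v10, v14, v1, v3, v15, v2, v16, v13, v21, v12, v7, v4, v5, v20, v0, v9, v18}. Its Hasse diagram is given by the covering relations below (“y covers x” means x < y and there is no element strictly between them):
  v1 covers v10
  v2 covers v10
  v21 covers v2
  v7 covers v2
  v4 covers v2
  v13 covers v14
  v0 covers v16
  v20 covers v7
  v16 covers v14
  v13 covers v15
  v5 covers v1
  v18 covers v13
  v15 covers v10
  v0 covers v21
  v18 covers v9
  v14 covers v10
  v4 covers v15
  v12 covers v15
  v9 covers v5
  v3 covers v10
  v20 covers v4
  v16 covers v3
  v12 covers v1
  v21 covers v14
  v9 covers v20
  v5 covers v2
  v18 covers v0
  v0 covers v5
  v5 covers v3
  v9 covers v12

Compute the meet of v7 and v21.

Common lower bounds of {v7, v21}: v10, v2.
The greatest among these is v2.

v2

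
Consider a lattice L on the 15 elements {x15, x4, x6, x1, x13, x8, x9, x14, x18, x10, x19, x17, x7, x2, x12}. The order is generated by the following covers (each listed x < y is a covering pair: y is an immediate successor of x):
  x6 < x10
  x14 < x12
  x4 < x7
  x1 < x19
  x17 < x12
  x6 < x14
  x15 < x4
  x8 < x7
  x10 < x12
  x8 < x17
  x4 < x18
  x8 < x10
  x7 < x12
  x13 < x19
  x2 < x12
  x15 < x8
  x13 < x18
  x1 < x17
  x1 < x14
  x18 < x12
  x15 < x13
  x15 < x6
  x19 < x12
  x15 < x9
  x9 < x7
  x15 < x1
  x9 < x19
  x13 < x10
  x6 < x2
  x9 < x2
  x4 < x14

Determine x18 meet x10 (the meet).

x13

Common lower bounds of {x18, x10}: x13, x15.
The greatest among these is x13.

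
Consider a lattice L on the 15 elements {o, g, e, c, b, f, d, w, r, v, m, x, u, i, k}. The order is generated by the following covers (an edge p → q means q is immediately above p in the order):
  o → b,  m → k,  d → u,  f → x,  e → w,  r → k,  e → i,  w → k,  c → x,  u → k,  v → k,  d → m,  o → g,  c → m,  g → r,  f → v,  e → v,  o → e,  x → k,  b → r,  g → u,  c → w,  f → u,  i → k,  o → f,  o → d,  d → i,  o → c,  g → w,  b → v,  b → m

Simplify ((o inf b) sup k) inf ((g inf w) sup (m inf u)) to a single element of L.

u

o ∧ b = o
o ∨ k = k
g ∧ w = g
m ∧ u = d
g ∨ d = u
k ∧ u = u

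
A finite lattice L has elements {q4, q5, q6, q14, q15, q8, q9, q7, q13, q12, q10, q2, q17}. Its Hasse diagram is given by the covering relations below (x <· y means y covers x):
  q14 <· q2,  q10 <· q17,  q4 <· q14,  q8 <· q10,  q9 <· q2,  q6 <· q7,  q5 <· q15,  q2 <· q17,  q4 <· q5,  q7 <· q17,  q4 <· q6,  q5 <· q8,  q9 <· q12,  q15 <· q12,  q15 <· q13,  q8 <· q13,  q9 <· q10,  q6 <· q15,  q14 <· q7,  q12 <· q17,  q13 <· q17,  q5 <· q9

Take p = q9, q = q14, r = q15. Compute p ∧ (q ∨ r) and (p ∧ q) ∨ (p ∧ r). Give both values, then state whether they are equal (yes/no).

q9; q5; no

q ∨ r = q17, so p ∧ (q ∨ r) = q9 ∧ q17 = q9.
p ∧ q = q4 and p ∧ r = q5, so (p ∧ q) ∨ (p ∧ r) = q4 ∨ q5 = q5.
Equal: no.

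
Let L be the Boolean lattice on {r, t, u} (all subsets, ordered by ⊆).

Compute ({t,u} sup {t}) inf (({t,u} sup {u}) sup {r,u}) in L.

{t,u} ∨ {t} = {t,u}
{t,u} ∨ {u} = {t,u}
{t,u} ∨ {r,u} = {r,t,u}
{t,u} ∧ {r,t,u} = {t,u}

{t,u}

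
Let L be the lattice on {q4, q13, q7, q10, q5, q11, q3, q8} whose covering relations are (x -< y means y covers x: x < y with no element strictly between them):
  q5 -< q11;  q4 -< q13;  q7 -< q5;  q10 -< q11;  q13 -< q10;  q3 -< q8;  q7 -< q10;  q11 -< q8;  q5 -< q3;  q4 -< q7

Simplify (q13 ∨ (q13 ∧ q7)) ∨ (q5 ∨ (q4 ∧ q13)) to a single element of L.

q13 ∧ q7 = q4
q13 ∨ q4 = q13
q4 ∧ q13 = q4
q5 ∨ q4 = q5
q13 ∨ q5 = q11

q11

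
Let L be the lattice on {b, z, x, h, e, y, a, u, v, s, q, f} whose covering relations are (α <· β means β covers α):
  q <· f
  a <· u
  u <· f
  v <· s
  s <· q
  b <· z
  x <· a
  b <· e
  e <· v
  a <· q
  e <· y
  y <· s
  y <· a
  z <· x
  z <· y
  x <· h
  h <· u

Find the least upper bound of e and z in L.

Common upper bounds of {e, z}: a, f, q, s, u, y.
The least among these is y.

y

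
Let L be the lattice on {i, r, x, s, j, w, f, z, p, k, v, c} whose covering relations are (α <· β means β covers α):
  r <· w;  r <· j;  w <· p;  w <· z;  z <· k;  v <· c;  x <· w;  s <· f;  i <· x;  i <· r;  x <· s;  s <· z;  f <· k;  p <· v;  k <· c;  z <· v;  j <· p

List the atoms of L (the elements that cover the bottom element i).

The atoms are exactly the elements that cover i: r, x.

r, x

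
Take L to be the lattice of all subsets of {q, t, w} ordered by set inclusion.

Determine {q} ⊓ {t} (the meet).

{}

Common lower bounds of {{q}, {t}}: {}.
The greatest among these is {}.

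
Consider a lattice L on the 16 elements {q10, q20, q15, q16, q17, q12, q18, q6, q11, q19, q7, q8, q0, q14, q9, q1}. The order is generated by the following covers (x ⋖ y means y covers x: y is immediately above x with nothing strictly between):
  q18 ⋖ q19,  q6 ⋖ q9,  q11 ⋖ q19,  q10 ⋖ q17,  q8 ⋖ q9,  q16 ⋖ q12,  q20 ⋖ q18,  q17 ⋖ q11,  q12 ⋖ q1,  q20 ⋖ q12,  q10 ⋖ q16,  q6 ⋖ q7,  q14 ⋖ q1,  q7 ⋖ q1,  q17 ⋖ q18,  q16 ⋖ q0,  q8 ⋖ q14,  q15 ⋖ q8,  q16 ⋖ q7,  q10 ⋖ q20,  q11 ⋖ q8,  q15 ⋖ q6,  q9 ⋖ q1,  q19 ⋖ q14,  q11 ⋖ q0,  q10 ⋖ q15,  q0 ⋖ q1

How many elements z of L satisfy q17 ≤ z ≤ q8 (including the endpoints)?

3

The interval [q17, q8] = {q11, q17, q8}, which has 3 elements.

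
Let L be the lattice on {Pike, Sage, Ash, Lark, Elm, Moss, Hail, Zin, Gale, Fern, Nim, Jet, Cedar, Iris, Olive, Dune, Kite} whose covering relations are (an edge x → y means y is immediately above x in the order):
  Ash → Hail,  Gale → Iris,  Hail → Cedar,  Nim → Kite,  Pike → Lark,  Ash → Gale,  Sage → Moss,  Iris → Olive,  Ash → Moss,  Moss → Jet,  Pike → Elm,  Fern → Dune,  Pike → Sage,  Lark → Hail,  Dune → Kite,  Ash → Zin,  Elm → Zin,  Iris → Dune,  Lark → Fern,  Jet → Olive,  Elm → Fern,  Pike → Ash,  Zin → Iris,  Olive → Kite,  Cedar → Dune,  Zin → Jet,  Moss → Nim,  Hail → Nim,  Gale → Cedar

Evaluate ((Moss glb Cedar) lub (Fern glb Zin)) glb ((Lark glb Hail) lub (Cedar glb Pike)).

Pike

Moss ∧ Cedar = Ash
Fern ∧ Zin = Elm
Ash ∨ Elm = Zin
Lark ∧ Hail = Lark
Cedar ∧ Pike = Pike
Lark ∨ Pike = Lark
Zin ∧ Lark = Pike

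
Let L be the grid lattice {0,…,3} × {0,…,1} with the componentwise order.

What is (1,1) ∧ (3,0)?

In a product of chains, the meet is componentwise min, giving (1,0).

(1,0)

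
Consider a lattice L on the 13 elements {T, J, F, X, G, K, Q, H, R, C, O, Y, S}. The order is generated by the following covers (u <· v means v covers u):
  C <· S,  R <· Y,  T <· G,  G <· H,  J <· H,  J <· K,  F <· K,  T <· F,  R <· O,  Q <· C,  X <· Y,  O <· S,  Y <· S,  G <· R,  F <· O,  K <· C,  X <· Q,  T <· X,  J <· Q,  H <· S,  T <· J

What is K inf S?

K

Common lower bounds of {K, S}: F, J, K, T.
The greatest among these is K.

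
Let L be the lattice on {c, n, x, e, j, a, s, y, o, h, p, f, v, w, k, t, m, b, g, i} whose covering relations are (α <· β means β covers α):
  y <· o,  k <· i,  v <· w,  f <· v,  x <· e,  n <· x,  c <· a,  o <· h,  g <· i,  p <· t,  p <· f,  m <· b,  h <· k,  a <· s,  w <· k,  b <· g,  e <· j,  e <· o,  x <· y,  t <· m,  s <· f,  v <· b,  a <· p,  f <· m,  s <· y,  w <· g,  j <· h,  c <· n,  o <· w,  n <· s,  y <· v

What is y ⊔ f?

v

Common upper bounds of {y, f}: b, g, i, k, v, w.
The least among these is v.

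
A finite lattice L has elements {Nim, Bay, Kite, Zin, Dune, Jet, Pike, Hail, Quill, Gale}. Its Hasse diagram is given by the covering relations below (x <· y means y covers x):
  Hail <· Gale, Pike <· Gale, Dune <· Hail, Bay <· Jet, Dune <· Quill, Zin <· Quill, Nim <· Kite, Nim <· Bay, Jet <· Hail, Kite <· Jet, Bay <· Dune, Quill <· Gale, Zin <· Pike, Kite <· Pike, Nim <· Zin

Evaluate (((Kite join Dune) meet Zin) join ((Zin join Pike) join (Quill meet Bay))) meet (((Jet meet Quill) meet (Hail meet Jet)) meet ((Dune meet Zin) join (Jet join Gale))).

Bay

Kite ∨ Dune = Hail
Hail ∧ Zin = Nim
Zin ∨ Pike = Pike
Quill ∧ Bay = Bay
Pike ∨ Bay = Gale
Nim ∨ Gale = Gale
Jet ∧ Quill = Bay
Hail ∧ Jet = Jet
Bay ∧ Jet = Bay
Dune ∧ Zin = Nim
Jet ∨ Gale = Gale
Nim ∨ Gale = Gale
Bay ∧ Gale = Bay
Gale ∧ Bay = Bay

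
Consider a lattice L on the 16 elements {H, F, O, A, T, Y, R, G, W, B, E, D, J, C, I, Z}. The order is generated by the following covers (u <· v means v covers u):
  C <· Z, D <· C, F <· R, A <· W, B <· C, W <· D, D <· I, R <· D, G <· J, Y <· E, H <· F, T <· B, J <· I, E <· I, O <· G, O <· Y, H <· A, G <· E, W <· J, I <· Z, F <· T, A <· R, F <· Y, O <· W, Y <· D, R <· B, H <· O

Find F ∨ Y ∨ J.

Common upper bounds of {F, Y, J}: I, Z.
The least among these is I.

I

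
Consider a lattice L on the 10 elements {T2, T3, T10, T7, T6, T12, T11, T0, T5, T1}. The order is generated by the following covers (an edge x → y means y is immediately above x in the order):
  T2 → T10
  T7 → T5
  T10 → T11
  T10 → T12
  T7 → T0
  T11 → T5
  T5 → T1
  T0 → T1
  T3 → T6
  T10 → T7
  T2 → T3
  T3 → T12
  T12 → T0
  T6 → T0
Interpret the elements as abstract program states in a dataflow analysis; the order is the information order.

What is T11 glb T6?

Common lower bounds of {T11, T6}: T2.
The greatest among these is T2.

T2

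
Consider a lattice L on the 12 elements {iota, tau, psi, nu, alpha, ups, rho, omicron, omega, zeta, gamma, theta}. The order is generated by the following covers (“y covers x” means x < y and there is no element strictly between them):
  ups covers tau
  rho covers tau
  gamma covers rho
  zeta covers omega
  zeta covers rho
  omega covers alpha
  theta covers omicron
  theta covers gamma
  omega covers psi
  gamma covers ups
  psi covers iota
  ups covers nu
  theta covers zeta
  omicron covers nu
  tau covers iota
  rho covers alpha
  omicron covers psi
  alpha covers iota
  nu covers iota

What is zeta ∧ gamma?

rho

Common lower bounds of {zeta, gamma}: alpha, iota, rho, tau.
The greatest among these is rho.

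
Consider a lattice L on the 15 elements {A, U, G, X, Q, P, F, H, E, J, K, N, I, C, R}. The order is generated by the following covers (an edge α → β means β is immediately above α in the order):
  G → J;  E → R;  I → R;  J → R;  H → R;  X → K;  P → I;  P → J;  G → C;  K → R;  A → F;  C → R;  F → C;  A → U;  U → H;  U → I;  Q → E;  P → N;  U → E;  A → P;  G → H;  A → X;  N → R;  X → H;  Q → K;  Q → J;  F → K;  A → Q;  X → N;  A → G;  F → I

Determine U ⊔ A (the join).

Common upper bounds of {U, A}: E, H, I, R, U.
The least among these is U.

U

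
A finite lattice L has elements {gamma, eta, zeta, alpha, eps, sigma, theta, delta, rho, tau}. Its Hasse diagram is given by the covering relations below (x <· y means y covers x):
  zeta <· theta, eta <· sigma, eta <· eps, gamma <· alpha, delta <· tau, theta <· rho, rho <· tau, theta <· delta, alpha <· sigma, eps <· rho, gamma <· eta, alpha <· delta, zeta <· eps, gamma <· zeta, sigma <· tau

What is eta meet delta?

Common lower bounds of {eta, delta}: gamma.
The greatest among these is gamma.

gamma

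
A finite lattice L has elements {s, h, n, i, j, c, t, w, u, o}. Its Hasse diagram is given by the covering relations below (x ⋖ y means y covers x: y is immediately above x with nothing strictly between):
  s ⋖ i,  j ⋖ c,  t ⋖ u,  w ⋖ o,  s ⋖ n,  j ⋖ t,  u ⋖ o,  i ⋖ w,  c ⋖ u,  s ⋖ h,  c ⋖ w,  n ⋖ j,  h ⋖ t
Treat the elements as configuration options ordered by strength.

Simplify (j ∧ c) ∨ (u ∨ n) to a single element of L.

j ∧ c = j
u ∨ n = u
j ∨ u = u

u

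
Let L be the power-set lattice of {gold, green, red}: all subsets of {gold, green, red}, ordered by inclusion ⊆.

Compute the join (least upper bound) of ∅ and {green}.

{green}

Common upper bounds of {∅, {green}}: {gold,green,red}, {gold,green}, {green,red}, {green}.
The least among these is {green}.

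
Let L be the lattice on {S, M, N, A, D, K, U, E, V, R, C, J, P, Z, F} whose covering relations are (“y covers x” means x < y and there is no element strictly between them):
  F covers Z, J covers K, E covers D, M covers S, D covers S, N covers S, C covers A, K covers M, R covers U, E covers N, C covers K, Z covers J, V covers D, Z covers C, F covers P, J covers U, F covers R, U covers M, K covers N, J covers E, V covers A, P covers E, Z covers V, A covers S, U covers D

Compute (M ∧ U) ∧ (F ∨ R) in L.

M

M ∧ U = M
F ∨ R = F
M ∧ F = M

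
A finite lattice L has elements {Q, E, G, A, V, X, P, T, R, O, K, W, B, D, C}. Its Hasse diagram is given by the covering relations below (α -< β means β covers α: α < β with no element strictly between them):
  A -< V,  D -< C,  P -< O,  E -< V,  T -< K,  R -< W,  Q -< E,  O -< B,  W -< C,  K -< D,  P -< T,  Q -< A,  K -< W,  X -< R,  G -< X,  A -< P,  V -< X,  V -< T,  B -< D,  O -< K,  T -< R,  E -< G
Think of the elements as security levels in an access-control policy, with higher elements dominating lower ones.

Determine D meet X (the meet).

V

Common lower bounds of {D, X}: A, E, Q, V.
The greatest among these is V.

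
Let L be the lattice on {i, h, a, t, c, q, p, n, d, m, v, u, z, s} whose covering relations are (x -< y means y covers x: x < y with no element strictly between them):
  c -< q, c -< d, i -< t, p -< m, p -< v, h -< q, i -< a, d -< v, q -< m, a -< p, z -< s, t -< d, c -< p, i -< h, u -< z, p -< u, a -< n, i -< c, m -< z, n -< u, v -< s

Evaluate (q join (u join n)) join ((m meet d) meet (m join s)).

z

u ∨ n = u
q ∨ u = z
m ∧ d = c
m ∨ s = s
c ∧ s = c
z ∨ c = z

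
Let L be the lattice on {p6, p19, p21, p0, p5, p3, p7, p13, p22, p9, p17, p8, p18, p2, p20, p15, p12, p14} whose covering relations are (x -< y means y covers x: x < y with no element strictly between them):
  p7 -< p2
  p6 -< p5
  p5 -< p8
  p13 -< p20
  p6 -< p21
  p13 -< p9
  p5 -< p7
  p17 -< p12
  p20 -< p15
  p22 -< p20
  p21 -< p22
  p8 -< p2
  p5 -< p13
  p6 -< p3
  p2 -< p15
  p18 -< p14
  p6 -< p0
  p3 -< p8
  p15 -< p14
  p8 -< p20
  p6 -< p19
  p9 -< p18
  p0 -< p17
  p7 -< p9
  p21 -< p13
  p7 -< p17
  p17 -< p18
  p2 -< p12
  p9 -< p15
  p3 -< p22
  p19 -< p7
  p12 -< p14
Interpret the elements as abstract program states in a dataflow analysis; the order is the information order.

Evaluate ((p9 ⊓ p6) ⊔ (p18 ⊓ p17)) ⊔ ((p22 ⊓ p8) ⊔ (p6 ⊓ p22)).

p9 ∧ p6 = p6
p18 ∧ p17 = p17
p6 ∨ p17 = p17
p22 ∧ p8 = p3
p6 ∧ p22 = p6
p3 ∨ p6 = p3
p17 ∨ p3 = p12

p12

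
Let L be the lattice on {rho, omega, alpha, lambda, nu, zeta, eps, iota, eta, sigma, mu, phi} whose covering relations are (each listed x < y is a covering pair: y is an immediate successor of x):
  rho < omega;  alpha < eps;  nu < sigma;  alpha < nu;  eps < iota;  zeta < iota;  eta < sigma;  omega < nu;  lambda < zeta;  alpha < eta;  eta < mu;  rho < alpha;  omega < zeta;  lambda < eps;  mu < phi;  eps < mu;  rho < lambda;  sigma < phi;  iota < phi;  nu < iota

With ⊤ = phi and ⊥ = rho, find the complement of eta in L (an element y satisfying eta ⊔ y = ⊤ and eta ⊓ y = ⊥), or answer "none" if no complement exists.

Need y with eta ∨ y = phi and eta ∧ y = rho.
Checking each element gives: zeta.

zeta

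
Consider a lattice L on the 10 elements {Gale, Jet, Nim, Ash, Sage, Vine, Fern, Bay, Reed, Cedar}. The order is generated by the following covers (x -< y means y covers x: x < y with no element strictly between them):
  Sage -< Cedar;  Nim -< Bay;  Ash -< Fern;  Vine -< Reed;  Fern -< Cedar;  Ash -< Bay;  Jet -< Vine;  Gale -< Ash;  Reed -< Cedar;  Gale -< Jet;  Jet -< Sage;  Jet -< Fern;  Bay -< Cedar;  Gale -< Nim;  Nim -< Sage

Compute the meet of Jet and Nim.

Gale

Common lower bounds of {Jet, Nim}: Gale.
The greatest among these is Gale.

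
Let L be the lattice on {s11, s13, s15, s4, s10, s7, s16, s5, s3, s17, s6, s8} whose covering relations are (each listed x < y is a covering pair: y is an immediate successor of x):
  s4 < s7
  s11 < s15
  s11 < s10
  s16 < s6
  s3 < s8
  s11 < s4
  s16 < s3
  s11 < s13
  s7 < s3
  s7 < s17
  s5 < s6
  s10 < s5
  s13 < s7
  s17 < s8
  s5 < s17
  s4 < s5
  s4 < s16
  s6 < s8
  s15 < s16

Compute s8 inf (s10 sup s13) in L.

s17

s10 ∨ s13 = s17
s8 ∧ s17 = s17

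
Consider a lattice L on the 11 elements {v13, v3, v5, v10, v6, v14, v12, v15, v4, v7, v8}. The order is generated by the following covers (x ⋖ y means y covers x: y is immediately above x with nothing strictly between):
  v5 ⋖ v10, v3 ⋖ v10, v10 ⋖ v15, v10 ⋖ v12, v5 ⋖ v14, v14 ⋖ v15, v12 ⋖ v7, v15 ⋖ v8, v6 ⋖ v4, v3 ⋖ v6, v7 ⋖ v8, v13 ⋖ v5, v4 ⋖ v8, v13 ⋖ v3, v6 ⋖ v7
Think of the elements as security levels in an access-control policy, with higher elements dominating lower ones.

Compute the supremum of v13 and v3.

Common upper bounds of {v13, v3}: v10, v12, v15, v3, v4, v6, v7, v8.
The least among these is v3.

v3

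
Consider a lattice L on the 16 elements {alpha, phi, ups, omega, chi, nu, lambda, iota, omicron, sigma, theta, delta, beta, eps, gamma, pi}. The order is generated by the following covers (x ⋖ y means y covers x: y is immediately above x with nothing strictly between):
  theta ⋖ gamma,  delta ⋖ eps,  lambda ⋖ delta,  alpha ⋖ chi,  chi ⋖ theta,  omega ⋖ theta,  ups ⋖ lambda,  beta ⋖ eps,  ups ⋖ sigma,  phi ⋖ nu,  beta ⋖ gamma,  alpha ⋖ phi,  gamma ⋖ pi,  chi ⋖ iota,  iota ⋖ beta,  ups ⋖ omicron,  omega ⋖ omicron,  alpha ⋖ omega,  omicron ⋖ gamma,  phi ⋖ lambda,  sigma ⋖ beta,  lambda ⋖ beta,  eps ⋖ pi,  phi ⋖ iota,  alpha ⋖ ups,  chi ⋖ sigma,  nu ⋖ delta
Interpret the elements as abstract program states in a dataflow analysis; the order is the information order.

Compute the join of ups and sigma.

Common upper bounds of {ups, sigma}: beta, eps, gamma, pi, sigma.
The least among these is sigma.

sigma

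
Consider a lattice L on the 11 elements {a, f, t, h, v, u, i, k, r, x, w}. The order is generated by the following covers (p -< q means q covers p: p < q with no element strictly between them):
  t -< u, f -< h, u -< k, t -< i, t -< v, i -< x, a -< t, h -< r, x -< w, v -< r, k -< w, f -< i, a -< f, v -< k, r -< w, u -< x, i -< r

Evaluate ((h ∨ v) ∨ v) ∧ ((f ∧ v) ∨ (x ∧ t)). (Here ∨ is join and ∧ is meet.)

t

h ∨ v = r
r ∨ v = r
f ∧ v = a
x ∧ t = t
a ∨ t = t
r ∧ t = t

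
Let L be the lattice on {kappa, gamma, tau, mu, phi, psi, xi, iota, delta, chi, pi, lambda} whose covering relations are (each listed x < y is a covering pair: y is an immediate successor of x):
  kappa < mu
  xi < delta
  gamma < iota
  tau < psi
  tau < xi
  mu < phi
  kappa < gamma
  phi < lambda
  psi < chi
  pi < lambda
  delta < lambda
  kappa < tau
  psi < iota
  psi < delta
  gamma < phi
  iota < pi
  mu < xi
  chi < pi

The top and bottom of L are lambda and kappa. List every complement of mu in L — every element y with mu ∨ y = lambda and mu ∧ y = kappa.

chi, iota, pi

Need y with mu ∨ y = lambda and mu ∧ y = kappa.
Checking each element gives: chi, iota, pi.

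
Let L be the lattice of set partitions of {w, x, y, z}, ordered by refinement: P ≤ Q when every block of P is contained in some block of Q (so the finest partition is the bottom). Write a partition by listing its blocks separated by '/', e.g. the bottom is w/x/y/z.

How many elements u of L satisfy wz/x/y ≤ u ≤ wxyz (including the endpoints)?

5

The interval [wz/x/y, wxyz] = {wxyz, wxz/y, wyz/x, wz/x/y, wz/xy}, which has 5 elements.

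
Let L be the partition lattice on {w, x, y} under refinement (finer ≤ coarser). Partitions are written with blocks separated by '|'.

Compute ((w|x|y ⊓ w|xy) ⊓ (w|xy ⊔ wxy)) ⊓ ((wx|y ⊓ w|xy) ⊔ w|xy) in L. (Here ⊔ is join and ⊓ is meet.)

w|x|y ∧ w|xy = w|x|y
w|xy ∨ wxy = wxy
w|x|y ∧ wxy = w|x|y
wx|y ∧ w|xy = w|x|y
w|x|y ∨ w|xy = w|xy
w|x|y ∧ w|xy = w|x|y

w|x|y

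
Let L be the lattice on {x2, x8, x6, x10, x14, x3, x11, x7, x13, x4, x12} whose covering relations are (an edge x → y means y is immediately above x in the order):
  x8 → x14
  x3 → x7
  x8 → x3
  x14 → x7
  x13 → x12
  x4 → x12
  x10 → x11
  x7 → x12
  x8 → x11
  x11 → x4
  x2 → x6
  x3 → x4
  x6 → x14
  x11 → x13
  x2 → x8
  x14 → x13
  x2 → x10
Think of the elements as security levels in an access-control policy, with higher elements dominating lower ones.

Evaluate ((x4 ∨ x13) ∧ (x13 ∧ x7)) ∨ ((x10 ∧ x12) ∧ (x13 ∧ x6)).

x14

x4 ∨ x13 = x12
x13 ∧ x7 = x14
x12 ∧ x14 = x14
x10 ∧ x12 = x10
x13 ∧ x6 = x6
x10 ∧ x6 = x2
x14 ∨ x2 = x14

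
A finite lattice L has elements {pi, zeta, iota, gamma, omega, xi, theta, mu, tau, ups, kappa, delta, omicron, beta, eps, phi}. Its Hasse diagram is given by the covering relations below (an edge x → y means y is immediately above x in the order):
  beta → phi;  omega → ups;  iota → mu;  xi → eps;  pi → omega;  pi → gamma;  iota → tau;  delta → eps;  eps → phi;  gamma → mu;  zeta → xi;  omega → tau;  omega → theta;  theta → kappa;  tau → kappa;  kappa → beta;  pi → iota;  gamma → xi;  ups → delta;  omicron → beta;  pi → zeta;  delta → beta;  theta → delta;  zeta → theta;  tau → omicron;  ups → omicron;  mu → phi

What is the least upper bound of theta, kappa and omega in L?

Common upper bounds of {theta, kappa, omega}: beta, kappa, phi.
The least among these is kappa.

kappa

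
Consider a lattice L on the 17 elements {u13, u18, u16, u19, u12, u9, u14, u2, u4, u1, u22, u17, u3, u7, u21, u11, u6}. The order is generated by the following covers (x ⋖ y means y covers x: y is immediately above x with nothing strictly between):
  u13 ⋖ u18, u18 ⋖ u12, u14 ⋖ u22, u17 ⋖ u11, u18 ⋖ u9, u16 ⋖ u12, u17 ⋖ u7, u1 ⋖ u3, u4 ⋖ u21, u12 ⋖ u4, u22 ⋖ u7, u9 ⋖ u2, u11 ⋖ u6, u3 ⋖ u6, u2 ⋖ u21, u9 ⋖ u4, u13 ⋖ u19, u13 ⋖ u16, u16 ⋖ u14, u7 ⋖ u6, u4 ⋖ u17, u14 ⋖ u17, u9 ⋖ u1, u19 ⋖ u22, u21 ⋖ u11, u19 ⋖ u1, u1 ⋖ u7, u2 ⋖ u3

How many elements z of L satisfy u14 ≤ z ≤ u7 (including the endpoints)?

4

The interval [u14, u7] = {u14, u17, u22, u7}, which has 4 elements.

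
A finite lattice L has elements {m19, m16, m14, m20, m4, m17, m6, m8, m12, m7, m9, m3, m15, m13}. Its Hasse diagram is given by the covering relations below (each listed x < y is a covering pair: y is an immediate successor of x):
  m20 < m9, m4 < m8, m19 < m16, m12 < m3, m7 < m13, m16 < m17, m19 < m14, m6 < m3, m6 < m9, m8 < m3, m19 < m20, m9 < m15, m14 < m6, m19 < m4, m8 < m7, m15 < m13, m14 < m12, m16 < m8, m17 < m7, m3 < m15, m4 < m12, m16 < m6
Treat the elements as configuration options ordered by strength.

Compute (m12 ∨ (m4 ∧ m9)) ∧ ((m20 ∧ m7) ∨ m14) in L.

m4 ∧ m9 = m19
m12 ∨ m19 = m12
m20 ∧ m7 = m19
m19 ∨ m14 = m14
m12 ∧ m14 = m14

m14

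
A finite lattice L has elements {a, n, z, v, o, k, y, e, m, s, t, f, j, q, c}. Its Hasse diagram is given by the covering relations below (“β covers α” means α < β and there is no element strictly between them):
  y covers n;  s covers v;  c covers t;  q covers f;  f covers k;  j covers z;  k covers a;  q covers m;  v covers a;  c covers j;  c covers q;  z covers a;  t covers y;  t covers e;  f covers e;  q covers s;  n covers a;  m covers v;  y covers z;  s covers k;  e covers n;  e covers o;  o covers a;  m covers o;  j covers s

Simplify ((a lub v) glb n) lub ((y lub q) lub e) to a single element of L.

c

a ∨ v = v
v ∧ n = a
y ∨ q = c
c ∨ e = c
a ∨ c = c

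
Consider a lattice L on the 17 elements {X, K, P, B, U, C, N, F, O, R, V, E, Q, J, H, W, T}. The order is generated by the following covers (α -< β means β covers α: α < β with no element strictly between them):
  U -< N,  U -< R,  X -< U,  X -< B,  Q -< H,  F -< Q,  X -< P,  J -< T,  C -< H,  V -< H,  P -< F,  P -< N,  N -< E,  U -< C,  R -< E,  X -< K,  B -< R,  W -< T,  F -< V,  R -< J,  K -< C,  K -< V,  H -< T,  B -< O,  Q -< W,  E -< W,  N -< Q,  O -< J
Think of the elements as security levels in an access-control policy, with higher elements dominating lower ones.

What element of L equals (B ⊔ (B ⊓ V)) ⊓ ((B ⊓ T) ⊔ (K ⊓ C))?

B ∧ V = X
B ∨ X = B
B ∧ T = B
K ∧ C = K
B ∨ K = T
B ∧ T = B

B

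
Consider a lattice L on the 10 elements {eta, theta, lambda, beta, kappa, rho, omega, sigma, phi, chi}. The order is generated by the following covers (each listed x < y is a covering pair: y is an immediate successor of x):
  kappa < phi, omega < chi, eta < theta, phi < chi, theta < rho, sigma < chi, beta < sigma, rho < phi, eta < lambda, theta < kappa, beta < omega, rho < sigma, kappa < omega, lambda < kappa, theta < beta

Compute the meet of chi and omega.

Common lower bounds of {chi, omega}: beta, eta, kappa, lambda, omega, theta.
The greatest among these is omega.

omega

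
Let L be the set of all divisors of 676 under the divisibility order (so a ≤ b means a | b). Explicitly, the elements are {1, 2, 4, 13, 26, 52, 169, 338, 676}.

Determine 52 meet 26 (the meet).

26

Common lower bounds of {52, 26}: 1, 13, 2, 26.
The greatest among these is 26.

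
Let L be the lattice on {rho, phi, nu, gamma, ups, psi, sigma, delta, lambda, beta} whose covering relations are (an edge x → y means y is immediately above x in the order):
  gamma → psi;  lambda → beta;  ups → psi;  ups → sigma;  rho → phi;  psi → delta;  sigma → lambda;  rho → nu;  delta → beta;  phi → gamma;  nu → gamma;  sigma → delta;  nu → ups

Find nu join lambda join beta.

Common upper bounds of {nu, lambda, beta}: beta.
The least among these is beta.

beta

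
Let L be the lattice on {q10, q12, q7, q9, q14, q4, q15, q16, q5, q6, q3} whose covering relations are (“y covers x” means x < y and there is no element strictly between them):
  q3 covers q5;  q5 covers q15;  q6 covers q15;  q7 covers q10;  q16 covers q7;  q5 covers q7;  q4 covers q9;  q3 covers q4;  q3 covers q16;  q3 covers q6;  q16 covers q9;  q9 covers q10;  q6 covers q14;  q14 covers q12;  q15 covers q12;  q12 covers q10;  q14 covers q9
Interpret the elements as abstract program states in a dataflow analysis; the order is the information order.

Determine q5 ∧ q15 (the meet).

q15

Common lower bounds of {q5, q15}: q10, q12, q15.
The greatest among these is q15.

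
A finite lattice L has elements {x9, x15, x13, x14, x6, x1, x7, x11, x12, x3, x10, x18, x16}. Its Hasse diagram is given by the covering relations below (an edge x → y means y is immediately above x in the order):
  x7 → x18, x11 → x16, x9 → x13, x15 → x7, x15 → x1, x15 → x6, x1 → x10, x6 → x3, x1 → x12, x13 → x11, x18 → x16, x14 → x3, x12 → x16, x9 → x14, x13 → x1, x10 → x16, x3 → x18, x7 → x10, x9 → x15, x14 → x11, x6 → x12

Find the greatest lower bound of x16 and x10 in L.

x10

Common lower bounds of {x16, x10}: x1, x10, x13, x15, x7, x9.
The greatest among these is x10.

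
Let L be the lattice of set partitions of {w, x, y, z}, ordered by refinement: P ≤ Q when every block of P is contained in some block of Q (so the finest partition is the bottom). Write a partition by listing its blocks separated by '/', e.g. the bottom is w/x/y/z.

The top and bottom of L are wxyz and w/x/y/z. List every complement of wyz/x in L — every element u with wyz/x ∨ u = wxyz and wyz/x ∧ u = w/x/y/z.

Need u with wyz/x ∨ u = wxyz and wyz/x ∧ u = w/x/y/z.
Checking each element gives: w/xy/z, w/xz/y, wx/y/z.

w/xy/z, w/xz/y, wx/y/z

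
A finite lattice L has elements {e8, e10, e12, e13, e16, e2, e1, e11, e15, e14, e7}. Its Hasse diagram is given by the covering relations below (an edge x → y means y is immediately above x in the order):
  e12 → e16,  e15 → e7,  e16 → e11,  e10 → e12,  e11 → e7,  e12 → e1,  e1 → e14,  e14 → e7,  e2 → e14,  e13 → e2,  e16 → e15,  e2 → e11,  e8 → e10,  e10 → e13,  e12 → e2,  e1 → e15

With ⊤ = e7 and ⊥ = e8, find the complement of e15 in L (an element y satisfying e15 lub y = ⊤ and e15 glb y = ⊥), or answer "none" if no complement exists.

none

For every candidate y, either e15 ∨ y ≠ e7 or e15 ∧ y ≠ e8; no complement exists.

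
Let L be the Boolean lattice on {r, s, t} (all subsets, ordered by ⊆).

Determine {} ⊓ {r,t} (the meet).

{}

Under ⊆, meet is intersection: {} ∩ {r,t} = {}.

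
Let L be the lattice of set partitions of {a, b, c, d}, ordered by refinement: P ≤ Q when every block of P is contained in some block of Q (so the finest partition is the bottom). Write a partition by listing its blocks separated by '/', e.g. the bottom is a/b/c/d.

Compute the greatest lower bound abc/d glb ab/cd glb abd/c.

Common lower bounds of {abc/d, ab/cd, abd/c}: a/b/c/d, ab/c/d.
The greatest among these is ab/c/d.

ab/c/d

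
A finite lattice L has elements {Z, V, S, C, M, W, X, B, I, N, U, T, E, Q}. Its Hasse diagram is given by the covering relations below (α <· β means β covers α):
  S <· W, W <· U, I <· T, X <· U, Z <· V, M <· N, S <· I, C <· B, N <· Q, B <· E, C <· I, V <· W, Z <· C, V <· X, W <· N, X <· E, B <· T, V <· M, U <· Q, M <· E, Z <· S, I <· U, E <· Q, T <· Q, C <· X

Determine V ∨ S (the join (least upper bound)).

Common upper bounds of {V, S}: N, Q, U, W.
The least among these is W.

W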